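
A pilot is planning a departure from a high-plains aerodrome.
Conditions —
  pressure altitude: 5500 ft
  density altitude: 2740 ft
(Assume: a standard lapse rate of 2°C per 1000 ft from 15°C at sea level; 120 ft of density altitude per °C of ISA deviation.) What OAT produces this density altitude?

Density altitude − pressure altitude = 2740 − 5500 = -2760 ft.
At 120 ft/°C that is an ISA deviation of -2760/120 = -23°C.
ISA temperature at 5500 ft = 15 − 2 × (5500/1000) = 4°C.
OAT = ISA + deviation = 4 + (-23) = -19°C.

-19°C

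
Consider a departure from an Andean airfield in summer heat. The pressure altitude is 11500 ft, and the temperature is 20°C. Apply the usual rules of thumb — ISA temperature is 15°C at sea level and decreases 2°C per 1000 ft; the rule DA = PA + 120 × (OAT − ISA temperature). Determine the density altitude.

ISA temperature at 11500 ft = 15 − 2 × (11500/1000) = -8°C.
ISA deviation = 20 − (-8) = +28°C.
Density altitude = 11500 + 120 × (28) = 11500 + (+3360) = 14860 ft.

14860 ft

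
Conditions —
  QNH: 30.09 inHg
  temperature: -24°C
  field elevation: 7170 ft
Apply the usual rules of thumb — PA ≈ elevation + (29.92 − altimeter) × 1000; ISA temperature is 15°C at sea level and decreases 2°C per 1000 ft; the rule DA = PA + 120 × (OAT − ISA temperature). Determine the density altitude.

4000 ft

Pressure altitude = 7170 + (29.92 − 30.09) × 1000 = 7170 + (-170) = 7000 ft.
ISA temperature at 7000 ft = 15 − 2 × (7000/1000) = 1°C.
ISA deviation = -24 − 1 = -25°C.
Density altitude = 7000 + 120 × (-25) = 4000 ft.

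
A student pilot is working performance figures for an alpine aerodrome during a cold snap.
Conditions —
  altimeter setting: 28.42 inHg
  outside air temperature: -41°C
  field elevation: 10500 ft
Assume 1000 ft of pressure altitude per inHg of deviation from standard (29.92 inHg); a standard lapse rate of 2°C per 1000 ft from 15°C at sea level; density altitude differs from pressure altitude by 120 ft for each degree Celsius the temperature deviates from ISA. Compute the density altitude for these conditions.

8160 ft

Pressure altitude = 10500 + (29.92 − 28.42) × 1000 = 10500 + (+1500) = 12000 ft.
ISA temperature at 12000 ft = 15 − 2 × (12000/1000) = -9°C.
ISA deviation = -41 − (-9) = -32°C.
Density altitude = 12000 + 120 × (-32) = 8160 ft.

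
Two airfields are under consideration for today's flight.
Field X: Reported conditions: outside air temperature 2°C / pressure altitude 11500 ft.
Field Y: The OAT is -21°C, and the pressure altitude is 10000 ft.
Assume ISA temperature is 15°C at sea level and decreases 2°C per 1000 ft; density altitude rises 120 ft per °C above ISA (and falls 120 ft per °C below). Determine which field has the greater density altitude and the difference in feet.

Field X: ISA temp = -8°C, deviation +10°C, DA = 11500 + 120 × 10 = 12700 ft.
Field Y: ISA temp = -5°C, deviation -16°C, DA = 10000 + 120 × (-16) = 8080 ft.
Field X is higher by 12700 − 8080 = 4620 ft.

Field X by 4620 ft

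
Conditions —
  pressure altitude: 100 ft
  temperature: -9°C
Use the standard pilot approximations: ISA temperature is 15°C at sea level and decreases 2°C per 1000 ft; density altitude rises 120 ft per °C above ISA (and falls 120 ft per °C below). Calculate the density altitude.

-2756 ft

ISA temperature at 100 ft = 15 − 2 × (100/1000) = 14.8°C.
ISA deviation = -9 − 14.8 = -23.8°C.
Density altitude = 100 + 120 × (-23.8) = 100 + (-2856) = -2756 ft.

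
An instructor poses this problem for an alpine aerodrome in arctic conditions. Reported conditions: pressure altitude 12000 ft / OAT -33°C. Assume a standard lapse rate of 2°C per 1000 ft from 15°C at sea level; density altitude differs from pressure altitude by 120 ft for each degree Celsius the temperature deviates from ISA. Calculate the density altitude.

ISA temperature at 12000 ft = 15 − 2 × (12000/1000) = -9°C.
ISA deviation = -33 − (-9) = -24°C.
Density altitude = 12000 + 120 × (-24) = 12000 + (-2880) = 9120 ft.

9120 ft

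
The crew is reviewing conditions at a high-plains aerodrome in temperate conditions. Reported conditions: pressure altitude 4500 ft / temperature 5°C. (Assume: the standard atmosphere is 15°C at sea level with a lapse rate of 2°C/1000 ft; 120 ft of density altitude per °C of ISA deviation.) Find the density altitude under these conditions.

ISA temperature at 4500 ft = 15 − 2 × (4500/1000) = 6°C.
ISA deviation = 5 − 6 = -1°C.
Density altitude = 4500 + 120 × (-1) = 4500 + (-120) = 4380 ft.

4380 ft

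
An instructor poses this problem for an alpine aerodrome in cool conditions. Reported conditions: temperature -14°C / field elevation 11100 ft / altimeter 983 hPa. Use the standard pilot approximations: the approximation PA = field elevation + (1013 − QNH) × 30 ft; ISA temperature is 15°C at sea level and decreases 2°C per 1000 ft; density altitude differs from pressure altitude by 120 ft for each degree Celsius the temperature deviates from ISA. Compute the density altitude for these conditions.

11400 ft

Pressure altitude = 11100 + (1013 − 983) × 30 = 11100 + (+900) = 12000 ft.
ISA temperature at 12000 ft = 15 − 2 × (12000/1000) = -9°C.
ISA deviation = -14 − (-9) = -5°C.
Density altitude = 12000 + 120 × (-5) = 11400 ft.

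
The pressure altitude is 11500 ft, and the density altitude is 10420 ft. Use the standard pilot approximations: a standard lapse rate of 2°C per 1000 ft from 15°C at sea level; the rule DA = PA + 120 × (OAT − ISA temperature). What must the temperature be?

-17°C

Density altitude − pressure altitude = 10420 − 11500 = -1080 ft.
At 120 ft/°C that is an ISA deviation of -1080/120 = -9°C.
ISA temperature at 11500 ft = 15 − 2 × (11500/1000) = -8°C.
OAT = ISA + deviation = -8 + (-9) = -17°C.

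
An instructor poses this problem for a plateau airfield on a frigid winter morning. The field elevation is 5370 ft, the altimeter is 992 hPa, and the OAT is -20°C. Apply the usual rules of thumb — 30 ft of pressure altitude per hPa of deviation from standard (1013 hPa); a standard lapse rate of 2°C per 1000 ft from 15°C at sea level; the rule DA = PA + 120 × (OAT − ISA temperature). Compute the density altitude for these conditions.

Pressure altitude = 5370 + (1013 − 992) × 30 = 5370 + (+630) = 6000 ft.
ISA temperature at 6000 ft = 15 − 2 × (6000/1000) = 3°C.
ISA deviation = -20 − 3 = -23°C.
Density altitude = 6000 + 120 × (-23) = 3240 ft.

3240 ft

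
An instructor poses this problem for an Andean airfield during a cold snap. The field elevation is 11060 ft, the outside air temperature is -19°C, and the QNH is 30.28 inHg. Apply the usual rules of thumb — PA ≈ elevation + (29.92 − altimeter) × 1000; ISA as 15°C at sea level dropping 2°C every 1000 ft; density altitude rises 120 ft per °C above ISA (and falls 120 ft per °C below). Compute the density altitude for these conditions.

Pressure altitude = 11060 + (29.92 − 30.28) × 1000 = 11060 + (-360) = 10700 ft.
ISA temperature at 10700 ft = 15 − 2 × (10700/1000) = -6.4°C.
ISA deviation = -19 − (-6.4) = -12.6°C.
Density altitude = 10700 + 120 × (-12.6) = 9188 ft.

9188 ft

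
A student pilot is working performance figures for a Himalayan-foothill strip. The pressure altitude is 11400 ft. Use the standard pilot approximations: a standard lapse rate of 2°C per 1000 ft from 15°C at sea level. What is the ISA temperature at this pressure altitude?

ISA temperature = 15 − 2 × (11400/1000) = 15 − 22.8 = -7.8°C.

-7.8°C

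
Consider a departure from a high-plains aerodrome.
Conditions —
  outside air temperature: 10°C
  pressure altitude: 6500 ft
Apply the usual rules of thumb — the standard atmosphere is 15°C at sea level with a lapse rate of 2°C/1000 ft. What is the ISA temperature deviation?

ISA temperature at 6500 ft = 15 − 2 × (6500/1000) = 2°C.
Deviation = OAT − ISA = 10 − 2 = +8°C.

ISA+8°C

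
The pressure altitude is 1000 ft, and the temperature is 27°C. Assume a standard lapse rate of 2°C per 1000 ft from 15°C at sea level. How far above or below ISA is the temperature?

ISA temperature at 1000 ft = 15 − 2 × (1000/1000) = 13°C.
Deviation = OAT − ISA = 27 − 13 = +14°C.

ISA+14°C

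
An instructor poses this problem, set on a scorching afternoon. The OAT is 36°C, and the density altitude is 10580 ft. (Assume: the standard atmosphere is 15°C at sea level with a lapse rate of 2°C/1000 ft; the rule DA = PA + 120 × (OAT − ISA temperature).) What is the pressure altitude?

DA = PA + 120 × (OAT − (15 − 2·PA/1000)) = PA + 120·OAT − 1800 + 0.24·PA = 1.24·PA + 120·OAT − 1800.
So 1.24·PA = 10580 − 120 × 36 + 1800 = 8060.
PA = 8060 / 1.24 = 6500 ft.

6500 ft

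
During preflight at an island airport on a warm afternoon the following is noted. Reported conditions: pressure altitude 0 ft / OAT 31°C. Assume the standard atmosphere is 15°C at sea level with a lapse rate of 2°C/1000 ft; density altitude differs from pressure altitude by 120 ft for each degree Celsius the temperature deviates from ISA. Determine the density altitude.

1920 ft

ISA temperature at 0 ft = 15 − 2 × (0/1000) = 15°C.
ISA deviation = 31 − 15 = +16°C.
Density altitude = 0 + 120 × (16) = 0 + (+1920) = 1920 ft.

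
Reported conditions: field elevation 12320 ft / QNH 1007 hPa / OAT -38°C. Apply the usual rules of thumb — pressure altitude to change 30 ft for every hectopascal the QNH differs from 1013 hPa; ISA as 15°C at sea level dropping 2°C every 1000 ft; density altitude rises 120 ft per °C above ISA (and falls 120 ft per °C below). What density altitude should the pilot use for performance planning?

Pressure altitude = 12320 + (1013 − 1007) × 30 = 12320 + (+180) = 12500 ft.
ISA temperature at 12500 ft = 15 − 2 × (12500/1000) = -10°C.
ISA deviation = -38 − (-10) = -28°C.
Density altitude = 12500 + 120 × (-28) = 9140 ft.

9140 ft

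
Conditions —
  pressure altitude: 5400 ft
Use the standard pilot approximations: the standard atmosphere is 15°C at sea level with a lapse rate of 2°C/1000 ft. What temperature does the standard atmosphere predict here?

4.2°C

ISA temperature = 15 − 2 × (5400/1000) = 15 − 10.8 = 4.2°C.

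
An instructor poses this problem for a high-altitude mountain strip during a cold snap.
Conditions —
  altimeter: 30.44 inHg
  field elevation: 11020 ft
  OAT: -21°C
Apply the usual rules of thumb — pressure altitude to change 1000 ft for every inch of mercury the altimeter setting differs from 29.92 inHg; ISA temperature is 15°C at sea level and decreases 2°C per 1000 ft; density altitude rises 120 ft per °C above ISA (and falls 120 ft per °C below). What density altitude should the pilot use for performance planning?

Pressure altitude = 11020 + (29.92 − 30.44) × 1000 = 11020 + (-520) = 10500 ft.
ISA temperature at 10500 ft = 15 − 2 × (10500/1000) = -6°C.
ISA deviation = -21 − (-6) = -15°C.
Density altitude = 10500 + 120 × (-15) = 8700 ft.

8700 ft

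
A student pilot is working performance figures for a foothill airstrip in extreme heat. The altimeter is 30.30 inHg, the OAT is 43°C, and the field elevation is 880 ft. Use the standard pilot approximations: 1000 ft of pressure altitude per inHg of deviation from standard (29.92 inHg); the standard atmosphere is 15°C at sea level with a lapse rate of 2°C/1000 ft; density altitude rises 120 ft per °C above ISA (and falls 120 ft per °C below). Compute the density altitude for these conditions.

3980 ft

Pressure altitude = 880 + (29.92 − 30.30) × 1000 = 880 + (-380) = 500 ft.
ISA temperature at 500 ft = 15 − 2 × (500/1000) = 14°C.
ISA deviation = 43 − 14 = +29°C.
Density altitude = 500 + 120 × (29) = 3980 ft.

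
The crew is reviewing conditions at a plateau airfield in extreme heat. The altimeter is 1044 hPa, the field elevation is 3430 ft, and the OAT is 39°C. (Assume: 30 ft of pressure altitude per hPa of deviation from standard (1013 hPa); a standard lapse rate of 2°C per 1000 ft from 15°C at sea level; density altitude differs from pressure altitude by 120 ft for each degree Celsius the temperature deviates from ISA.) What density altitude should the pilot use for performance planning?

Pressure altitude = 3430 + (1013 − 1044) × 30 = 3430 + (-930) = 2500 ft.
ISA temperature at 2500 ft = 15 − 2 × (2500/1000) = 10°C.
ISA deviation = 39 − 10 = +29°C.
Density altitude = 2500 + 120 × (29) = 5980 ft.

5980 ft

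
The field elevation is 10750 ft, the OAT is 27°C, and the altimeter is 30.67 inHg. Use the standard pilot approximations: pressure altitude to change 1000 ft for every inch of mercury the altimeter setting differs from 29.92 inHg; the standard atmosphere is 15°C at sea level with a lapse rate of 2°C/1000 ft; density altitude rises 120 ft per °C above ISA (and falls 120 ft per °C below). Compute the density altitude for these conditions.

Pressure altitude = 10750 + (29.92 − 30.67) × 1000 = 10750 + (-750) = 10000 ft.
ISA temperature at 10000 ft = 15 − 2 × (10000/1000) = -5°C.
ISA deviation = 27 − (-5) = +32°C.
Density altitude = 10000 + 120 × (32) = 13840 ft.

13840 ft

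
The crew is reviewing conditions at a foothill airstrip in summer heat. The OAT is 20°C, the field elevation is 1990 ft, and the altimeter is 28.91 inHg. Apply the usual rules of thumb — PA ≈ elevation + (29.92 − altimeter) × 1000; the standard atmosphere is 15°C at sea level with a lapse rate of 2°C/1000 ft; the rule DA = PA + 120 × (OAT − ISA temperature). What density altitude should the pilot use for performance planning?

Pressure altitude = 1990 + (29.92 − 28.91) × 1000 = 1990 + (+1010) = 3000 ft.
ISA temperature at 3000 ft = 15 − 2 × (3000/1000) = 9°C.
ISA deviation = 20 − 9 = +11°C.
Density altitude = 3000 + 120 × (11) = 4320 ft.

4320 ft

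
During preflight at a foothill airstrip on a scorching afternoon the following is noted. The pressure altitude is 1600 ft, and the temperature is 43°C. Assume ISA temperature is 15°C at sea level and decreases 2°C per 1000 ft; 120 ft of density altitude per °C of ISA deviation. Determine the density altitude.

ISA temperature at 1600 ft = 15 − 2 × (1600/1000) = 11.8°C.
ISA deviation = 43 − 11.8 = +31.2°C.
Density altitude = 1600 + 120 × (31.2) = 1600 + (+3744) = 5344 ft.

5344 ft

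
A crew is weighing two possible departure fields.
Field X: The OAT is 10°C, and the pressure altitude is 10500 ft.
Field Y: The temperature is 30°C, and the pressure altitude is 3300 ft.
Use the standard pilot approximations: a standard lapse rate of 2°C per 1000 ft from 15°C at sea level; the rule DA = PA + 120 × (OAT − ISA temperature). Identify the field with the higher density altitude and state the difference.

Field X by 6528 ft

Field X: ISA temp = -6°C, deviation +16°C, DA = 10500 + 120 × 16 = 12420 ft.
Field Y: ISA temp = 8.4°C, deviation +21.6°C, DA = 3300 + 120 × 21.6 = 5892 ft.
Field X is higher by 12420 − 5892 = 6528 ft.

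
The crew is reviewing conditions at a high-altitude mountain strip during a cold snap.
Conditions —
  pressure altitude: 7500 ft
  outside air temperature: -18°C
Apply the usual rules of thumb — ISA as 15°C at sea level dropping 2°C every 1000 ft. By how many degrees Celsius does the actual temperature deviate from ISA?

ISA temperature at 7500 ft = 15 − 2 × (7500/1000) = 0°C.
Deviation = OAT − ISA = -18 − 0 = -18°C.

ISA-18°C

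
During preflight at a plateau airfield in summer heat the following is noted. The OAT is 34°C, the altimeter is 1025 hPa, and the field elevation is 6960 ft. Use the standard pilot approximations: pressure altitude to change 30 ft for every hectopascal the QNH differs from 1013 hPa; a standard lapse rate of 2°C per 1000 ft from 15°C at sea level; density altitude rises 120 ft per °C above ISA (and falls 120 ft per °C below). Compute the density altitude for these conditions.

Pressure altitude = 6960 + (1013 − 1025) × 30 = 6960 + (-360) = 6600 ft.
ISA temperature at 6600 ft = 15 − 2 × (6600/1000) = 1.8°C.
ISA deviation = 34 − 1.8 = +32.2°C.
Density altitude = 6600 + 120 × (32.2) = 10464 ft.

10464 ft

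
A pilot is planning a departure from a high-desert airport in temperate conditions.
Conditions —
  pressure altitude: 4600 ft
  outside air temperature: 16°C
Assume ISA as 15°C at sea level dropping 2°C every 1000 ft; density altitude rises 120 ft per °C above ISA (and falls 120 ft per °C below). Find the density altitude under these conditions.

ISA temperature at 4600 ft = 15 − 2 × (4600/1000) = 5.8°C.
ISA deviation = 16 − 5.8 = +10.2°C.
Density altitude = 4600 + 120 × (10.2) = 4600 + (+1224) = 5824 ft.

5824 ft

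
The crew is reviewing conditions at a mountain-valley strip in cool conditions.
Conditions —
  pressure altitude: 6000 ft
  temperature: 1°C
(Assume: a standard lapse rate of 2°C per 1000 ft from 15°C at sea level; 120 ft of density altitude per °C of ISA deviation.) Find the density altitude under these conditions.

5760 ft

ISA temperature at 6000 ft = 15 − 2 × (6000/1000) = 3°C.
ISA deviation = 1 − 3 = -2°C.
Density altitude = 6000 + 120 × (-2) = 6000 + (-240) = 5760 ft.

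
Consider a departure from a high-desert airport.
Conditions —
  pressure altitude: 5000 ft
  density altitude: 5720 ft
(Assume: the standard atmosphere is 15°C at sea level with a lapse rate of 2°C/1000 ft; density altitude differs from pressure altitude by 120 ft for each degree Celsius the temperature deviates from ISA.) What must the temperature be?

Density altitude − pressure altitude = 5720 − 5000 = +720 ft.
At 120 ft/°C that is an ISA deviation of 720/120 = +6°C.
ISA temperature at 5000 ft = 15 − 2 × (5000/1000) = 5°C.
OAT = ISA + deviation = 5 + (+6) = 11°C.

11°C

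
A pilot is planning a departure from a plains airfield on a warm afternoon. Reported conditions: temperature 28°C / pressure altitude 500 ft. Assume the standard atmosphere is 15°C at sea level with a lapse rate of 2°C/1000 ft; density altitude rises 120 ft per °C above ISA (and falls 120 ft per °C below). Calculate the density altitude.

2180 ft

ISA temperature at 500 ft = 15 − 2 × (500/1000) = 14°C.
ISA deviation = 28 − 14 = +14°C.
Density altitude = 500 + 120 × (14) = 500 + (+1680) = 2180 ft.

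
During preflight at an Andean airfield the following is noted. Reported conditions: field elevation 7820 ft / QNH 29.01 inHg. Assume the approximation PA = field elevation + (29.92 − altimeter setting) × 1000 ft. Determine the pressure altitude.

Pressure correction = (29.92 − 29.01) × 1000 = +910 ft.
Pressure altitude = 7820 + (+910) = 8730 ft.

8730 ft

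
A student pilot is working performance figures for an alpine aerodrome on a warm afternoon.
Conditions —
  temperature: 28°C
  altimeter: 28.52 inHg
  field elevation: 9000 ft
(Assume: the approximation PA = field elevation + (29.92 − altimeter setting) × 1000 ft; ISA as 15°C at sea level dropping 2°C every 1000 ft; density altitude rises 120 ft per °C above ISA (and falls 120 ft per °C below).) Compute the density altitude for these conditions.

Pressure altitude = 9000 + (29.92 − 28.52) × 1000 = 9000 + (+1400) = 10400 ft.
ISA temperature at 10400 ft = 15 − 2 × (10400/1000) = -5.8°C.
ISA deviation = 28 − (-5.8) = +33.8°C.
Density altitude = 10400 + 120 × (33.8) = 14456 ft.

14456 ft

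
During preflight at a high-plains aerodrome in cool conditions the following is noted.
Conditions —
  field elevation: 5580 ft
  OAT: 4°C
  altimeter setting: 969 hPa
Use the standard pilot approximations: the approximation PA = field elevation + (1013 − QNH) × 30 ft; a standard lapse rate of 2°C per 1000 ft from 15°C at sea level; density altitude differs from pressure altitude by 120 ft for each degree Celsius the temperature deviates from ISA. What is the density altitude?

Pressure altitude = 5580 + (1013 − 969) × 30 = 5580 + (+1320) = 6900 ft.
ISA temperature at 6900 ft = 15 − 2 × (6900/1000) = 1.2°C.
ISA deviation = 4 − 1.2 = +2.8°C.
Density altitude = 6900 + 120 × (2.8) = 7236 ft.

7236 ft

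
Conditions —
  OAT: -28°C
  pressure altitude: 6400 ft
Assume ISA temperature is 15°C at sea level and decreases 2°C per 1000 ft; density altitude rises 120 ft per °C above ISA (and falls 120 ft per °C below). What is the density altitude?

ISA temperature at 6400 ft = 15 − 2 × (6400/1000) = 2.2°C.
ISA deviation = -28 − 2.2 = -30.2°C.
Density altitude = 6400 + 120 × (-30.2) = 6400 + (-3624) = 2776 ft.

2776 ft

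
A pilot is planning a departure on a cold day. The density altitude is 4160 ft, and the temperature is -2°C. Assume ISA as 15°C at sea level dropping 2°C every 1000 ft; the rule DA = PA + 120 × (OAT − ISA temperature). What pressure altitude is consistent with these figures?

5000 ft

DA = PA + 120 × (OAT − (15 − 2·PA/1000)) = PA + 120·OAT − 1800 + 0.24·PA = 1.24·PA + 120·OAT − 1800.
So 1.24·PA = 4160 − 120 × (-2) + 1800 = 6200.
PA = 6200 / 1.24 = 5000 ft.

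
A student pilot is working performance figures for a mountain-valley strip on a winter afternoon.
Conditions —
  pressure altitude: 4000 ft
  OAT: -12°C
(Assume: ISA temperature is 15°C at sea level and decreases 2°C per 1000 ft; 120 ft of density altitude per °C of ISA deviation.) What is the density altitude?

ISA temperature at 4000 ft = 15 − 2 × (4000/1000) = 7°C.
ISA deviation = -12 − 7 = -19°C.
Density altitude = 4000 + 120 × (-19) = 4000 + (-2280) = 1720 ft.

1720 ft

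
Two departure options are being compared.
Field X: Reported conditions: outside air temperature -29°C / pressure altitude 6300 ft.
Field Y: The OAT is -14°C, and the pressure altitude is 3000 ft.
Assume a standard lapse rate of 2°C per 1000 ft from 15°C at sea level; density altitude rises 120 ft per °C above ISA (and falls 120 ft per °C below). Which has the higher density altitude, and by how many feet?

Field X: ISA temp = 2.4°C, deviation -31.4°C, DA = 6300 + 120 × (-31.4) = 2532 ft.
Field Y: ISA temp = 9°C, deviation -23°C, DA = 3000 + 120 × (-23) = 240 ft.
Field X is higher by 2532 − 240 = 2292 ft.

Field X by 2292 ft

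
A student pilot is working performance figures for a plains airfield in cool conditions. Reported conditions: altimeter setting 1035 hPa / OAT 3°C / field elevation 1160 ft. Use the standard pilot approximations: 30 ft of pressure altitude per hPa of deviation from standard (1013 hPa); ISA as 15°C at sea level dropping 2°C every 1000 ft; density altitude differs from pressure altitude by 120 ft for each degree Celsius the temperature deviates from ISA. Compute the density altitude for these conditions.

Pressure altitude = 1160 + (1013 − 1035) × 30 = 1160 + (-660) = 500 ft.
ISA temperature at 500 ft = 15 − 2 × (500/1000) = 14°C.
ISA deviation = 3 − 14 = -11°C.
Density altitude = 500 + 120 × (-11) = -820 ft.

-820 ft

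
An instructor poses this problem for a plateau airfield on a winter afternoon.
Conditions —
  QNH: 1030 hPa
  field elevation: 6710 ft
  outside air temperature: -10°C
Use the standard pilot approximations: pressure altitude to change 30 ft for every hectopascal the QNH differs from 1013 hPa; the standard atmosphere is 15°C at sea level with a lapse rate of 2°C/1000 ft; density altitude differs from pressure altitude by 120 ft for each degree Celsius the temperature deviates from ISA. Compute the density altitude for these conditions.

4688 ft

Pressure altitude = 6710 + (1013 − 1030) × 30 = 6710 + (-510) = 6200 ft.
ISA temperature at 6200 ft = 15 − 2 × (6200/1000) = 2.6°C.
ISA deviation = -10 − 2.6 = -12.6°C.
Density altitude = 6200 + 120 × (-12.6) = 4688 ft.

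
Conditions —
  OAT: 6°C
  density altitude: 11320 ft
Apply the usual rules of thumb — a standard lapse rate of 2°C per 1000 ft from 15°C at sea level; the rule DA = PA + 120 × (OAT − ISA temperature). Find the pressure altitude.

10000 ft

DA = PA + 120 × (OAT − (15 − 2·PA/1000)) = PA + 120·OAT − 1800 + 0.24·PA = 1.24·PA + 120·OAT − 1800.
So 1.24·PA = 11320 − 120 × 6 + 1800 = 12400.
PA = 12400 / 1.24 = 10000 ft.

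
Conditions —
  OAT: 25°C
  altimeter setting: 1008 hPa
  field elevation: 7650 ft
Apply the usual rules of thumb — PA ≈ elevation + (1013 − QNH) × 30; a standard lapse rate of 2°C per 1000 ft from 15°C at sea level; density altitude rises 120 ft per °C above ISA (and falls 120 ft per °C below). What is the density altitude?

Pressure altitude = 7650 + (1013 − 1008) × 30 = 7650 + (+150) = 7800 ft.
ISA temperature at 7800 ft = 15 − 2 × (7800/1000) = -0.6°C.
ISA deviation = 25 − (-0.6) = +25.6°C.
Density altitude = 7800 + 120 × (25.6) = 10872 ft.

10872 ft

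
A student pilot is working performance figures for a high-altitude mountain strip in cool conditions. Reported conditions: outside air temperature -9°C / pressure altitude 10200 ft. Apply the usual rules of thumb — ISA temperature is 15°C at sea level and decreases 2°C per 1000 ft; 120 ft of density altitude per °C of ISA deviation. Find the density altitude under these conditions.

ISA temperature at 10200 ft = 15 − 2 × (10200/1000) = -5.4°C.
ISA deviation = -9 − (-5.4) = -3.6°C.
Density altitude = 10200 + 120 × (-3.6) = 10200 + (-432) = 9768 ft.

9768 ft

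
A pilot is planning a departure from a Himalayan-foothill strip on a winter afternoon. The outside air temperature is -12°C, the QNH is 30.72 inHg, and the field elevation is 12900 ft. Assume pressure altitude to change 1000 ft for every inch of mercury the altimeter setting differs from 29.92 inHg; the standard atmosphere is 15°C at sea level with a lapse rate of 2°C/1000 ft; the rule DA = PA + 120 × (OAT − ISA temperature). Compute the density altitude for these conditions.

11764 ft

Pressure altitude = 12900 + (29.92 − 30.72) × 1000 = 12900 + (-800) = 12100 ft.
ISA temperature at 12100 ft = 15 − 2 × (12100/1000) = -9.2°C.
ISA deviation = -12 − (-9.2) = -2.8°C.
Density altitude = 12100 + 120 × (-2.8) = 11764 ft.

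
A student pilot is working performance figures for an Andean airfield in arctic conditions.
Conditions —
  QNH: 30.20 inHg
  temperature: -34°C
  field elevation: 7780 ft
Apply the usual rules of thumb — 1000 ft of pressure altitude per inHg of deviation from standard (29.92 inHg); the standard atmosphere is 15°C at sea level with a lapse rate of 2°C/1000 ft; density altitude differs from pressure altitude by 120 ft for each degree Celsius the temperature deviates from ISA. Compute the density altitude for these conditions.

3420 ft

Pressure altitude = 7780 + (29.92 − 30.20) × 1000 = 7780 + (-280) = 7500 ft.
ISA temperature at 7500 ft = 15 − 2 × (7500/1000) = 0°C.
ISA deviation = -34 − 0 = -34°C.
Density altitude = 7500 + 120 × (-34) = 3420 ft.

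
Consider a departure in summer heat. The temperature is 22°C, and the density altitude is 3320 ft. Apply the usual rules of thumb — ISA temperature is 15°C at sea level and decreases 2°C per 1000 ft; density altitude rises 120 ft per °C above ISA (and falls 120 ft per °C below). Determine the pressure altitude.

DA = PA + 120 × (OAT − (15 − 2·PA/1000)) = PA + 120·OAT − 1800 + 0.24·PA = 1.24·PA + 120·OAT − 1800.
So 1.24·PA = 3320 − 120 × 22 + 1800 = 2480.
PA = 2480 / 1.24 = 2000 ft.

2000 ft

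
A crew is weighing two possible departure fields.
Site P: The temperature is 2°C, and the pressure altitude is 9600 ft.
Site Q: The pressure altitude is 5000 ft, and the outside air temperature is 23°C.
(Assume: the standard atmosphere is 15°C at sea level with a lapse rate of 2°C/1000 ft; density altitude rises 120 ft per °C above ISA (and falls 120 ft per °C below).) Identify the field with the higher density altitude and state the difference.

Site P: ISA temp = -4.2°C, deviation +6.2°C, DA = 9600 + 120 × 6.2 = 10344 ft.
Site Q: ISA temp = 5°C, deviation +18°C, DA = 5000 + 120 × 18 = 7160 ft.
Site P is higher by 10344 − 7160 = 3184 ft.

Site P by 3184 ft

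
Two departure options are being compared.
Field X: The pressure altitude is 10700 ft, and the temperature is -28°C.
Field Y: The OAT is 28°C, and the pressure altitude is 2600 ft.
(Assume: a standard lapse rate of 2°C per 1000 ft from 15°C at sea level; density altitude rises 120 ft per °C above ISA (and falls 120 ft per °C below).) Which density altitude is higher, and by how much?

Field X by 3324 ft

Field X: ISA temp = -6.4°C, deviation -21.6°C, DA = 10700 + 120 × (-21.6) = 8108 ft.
Field Y: ISA temp = 9.8°C, deviation +18.2°C, DA = 2600 + 120 × 18.2 = 4784 ft.
Field X is higher by 8108 − 4784 = 3324 ft.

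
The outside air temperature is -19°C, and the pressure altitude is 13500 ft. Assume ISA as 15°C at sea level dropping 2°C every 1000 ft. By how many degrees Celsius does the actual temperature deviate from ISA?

ISA temperature at 13500 ft = 15 − 2 × (13500/1000) = -12°C.
Deviation = OAT − ISA = -19 − (-12) = -7°C.

ISA-7°C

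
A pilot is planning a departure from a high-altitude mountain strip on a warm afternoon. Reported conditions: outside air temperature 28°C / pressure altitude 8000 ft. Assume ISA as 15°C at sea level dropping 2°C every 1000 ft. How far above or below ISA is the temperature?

ISA temperature at 8000 ft = 15 − 2 × (8000/1000) = -1°C.
Deviation = OAT − ISA = 28 − (-1) = +29°C.

ISA+29°C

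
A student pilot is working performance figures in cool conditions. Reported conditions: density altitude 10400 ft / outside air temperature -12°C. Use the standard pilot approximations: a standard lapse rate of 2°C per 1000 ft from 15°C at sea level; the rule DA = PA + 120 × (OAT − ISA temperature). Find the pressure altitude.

DA = PA + 120 × (OAT − (15 − 2·PA/1000)) = PA + 120·OAT − 1800 + 0.24·PA = 1.24·PA + 120·OAT − 1800.
So 1.24·PA = 10400 − 120 × (-12) + 1800 = 13640.
PA = 13640 / 1.24 = 11000 ft.

11000 ft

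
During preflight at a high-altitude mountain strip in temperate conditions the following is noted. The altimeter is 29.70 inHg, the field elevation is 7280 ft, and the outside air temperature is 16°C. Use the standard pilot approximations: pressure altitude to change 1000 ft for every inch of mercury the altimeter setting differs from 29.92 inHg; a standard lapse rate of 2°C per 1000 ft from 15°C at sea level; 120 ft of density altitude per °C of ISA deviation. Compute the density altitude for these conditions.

9420 ft

Pressure altitude = 7280 + (29.92 − 29.70) × 1000 = 7280 + (+220) = 7500 ft.
ISA temperature at 7500 ft = 15 − 2 × (7500/1000) = 0°C.
ISA deviation = 16 − 0 = +16°C.
Density altitude = 7500 + 120 × (16) = 9420 ft.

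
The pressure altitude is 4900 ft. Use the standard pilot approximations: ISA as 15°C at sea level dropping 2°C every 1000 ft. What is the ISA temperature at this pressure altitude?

5.2°C

ISA temperature = 15 − 2 × (4900/1000) = 15 − 9.8 = 5.2°C.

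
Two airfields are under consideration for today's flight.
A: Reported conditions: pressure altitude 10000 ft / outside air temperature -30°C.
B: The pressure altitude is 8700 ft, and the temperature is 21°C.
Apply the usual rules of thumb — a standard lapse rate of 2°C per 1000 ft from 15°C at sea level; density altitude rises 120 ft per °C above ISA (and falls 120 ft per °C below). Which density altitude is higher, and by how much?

A: ISA temp = -5°C, deviation -25°C, DA = 10000 + 120 × (-25) = 7000 ft.
B: ISA temp = -2.4°C, deviation +23.4°C, DA = 8700 + 120 × 23.4 = 11508 ft.
B is higher by 11508 − 7000 = 4508 ft.

B by 4508 ft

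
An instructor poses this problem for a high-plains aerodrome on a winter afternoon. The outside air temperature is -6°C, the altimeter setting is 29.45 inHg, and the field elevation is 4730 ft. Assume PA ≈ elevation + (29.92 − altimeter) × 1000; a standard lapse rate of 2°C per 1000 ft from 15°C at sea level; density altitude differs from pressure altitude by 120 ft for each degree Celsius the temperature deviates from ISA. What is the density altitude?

3928 ft

Pressure altitude = 4730 + (29.92 − 29.45) × 1000 = 4730 + (+470) = 5200 ft.
ISA temperature at 5200 ft = 15 − 2 × (5200/1000) = 4.6°C.
ISA deviation = -6 − 4.6 = -10.6°C.
Density altitude = 5200 + 120 × (-10.6) = 3928 ft.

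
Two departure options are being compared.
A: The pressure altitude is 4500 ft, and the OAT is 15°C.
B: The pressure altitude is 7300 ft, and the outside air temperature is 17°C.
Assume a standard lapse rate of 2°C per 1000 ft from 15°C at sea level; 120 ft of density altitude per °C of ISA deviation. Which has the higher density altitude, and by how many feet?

A: ISA temp = 6°C, deviation +9°C, DA = 4500 + 120 × 9 = 5580 ft.
B: ISA temp = 0.4°C, deviation +16.6°C, DA = 7300 + 120 × 16.6 = 9292 ft.
B is higher by 9292 − 5580 = 3712 ft.

B by 3712 ft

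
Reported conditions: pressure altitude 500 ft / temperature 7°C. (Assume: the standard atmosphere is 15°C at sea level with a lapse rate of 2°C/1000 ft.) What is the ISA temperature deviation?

ISA temperature at 500 ft = 15 − 2 × (500/1000) = 14°C.
Deviation = OAT − ISA = 7 − 14 = -7°C.

ISA-7°C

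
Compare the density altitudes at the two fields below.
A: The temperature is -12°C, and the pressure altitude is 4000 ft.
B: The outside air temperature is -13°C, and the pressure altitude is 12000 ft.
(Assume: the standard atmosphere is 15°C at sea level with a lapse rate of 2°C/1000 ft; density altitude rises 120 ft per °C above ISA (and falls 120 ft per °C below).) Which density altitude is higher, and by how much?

B by 9800 ft

A: ISA temp = 7°C, deviation -19°C, DA = 4000 + 120 × (-19) = 1720 ft.
B: ISA temp = -9°C, deviation -4°C, DA = 12000 + 120 × (-4) = 11520 ft.
B is higher by 11520 − 1720 = 9800 ft.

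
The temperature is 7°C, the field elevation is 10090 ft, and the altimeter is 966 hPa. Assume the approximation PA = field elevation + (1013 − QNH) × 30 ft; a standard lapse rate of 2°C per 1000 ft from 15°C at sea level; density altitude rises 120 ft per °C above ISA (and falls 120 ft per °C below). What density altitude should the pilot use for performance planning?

Pressure altitude = 10090 + (1013 − 966) × 30 = 10090 + (+1410) = 11500 ft.
ISA temperature at 11500 ft = 15 − 2 × (11500/1000) = -8°C.
ISA deviation = 7 − (-8) = +15°C.
Density altitude = 11500 + 120 × (15) = 13300 ft.

13300 ft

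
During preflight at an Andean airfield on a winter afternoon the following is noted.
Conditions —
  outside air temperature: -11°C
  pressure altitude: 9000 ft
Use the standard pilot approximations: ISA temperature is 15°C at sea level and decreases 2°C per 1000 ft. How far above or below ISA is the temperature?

ISA-8°C

ISA temperature at 9000 ft = 15 − 2 × (9000/1000) = -3°C.
Deviation = OAT − ISA = -11 − (-3) = -8°C.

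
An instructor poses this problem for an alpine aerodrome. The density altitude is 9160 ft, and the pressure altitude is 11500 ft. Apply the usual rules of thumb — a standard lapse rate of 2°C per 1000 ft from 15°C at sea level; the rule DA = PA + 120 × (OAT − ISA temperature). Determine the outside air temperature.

-27.5°C

Density altitude − pressure altitude = 9160 − 11500 = -2340 ft.
At 120 ft/°C that is an ISA deviation of -2340/120 = -19.5°C.
ISA temperature at 11500 ft = 15 − 2 × (11500/1000) = -8°C.
OAT = ISA + deviation = -8 + (-19.5) = -27.5°C.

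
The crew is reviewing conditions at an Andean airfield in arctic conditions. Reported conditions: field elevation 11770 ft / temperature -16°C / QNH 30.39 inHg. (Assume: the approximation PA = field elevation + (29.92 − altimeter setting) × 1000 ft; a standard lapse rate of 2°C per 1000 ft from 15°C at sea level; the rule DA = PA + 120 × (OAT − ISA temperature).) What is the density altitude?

10292 ft

Pressure altitude = 11770 + (29.92 − 30.39) × 1000 = 11770 + (-470) = 11300 ft.
ISA temperature at 11300 ft = 15 − 2 × (11300/1000) = -7.6°C.
ISA deviation = -16 − (-7.6) = -8.4°C.
Density altitude = 11300 + 120 × (-8.4) = 10292 ft.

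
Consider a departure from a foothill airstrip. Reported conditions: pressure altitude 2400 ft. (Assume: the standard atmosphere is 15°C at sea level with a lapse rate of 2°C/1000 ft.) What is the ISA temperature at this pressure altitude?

ISA temperature = 15 − 2 × (2400/1000) = 15 − 4.8 = 10.2°C.

10.2°C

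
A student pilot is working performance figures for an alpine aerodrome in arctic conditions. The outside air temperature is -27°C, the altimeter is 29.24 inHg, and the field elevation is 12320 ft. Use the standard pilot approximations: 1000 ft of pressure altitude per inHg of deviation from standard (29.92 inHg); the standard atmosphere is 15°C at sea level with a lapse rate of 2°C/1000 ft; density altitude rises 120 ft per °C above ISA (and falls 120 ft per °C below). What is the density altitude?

11080 ft

Pressure altitude = 12320 + (29.92 − 29.24) × 1000 = 12320 + (+680) = 13000 ft.
ISA temperature at 13000 ft = 15 − 2 × (13000/1000) = -11°C.
ISA deviation = -27 − (-11) = -16°C.
Density altitude = 13000 + 120 × (-16) = 11080 ft.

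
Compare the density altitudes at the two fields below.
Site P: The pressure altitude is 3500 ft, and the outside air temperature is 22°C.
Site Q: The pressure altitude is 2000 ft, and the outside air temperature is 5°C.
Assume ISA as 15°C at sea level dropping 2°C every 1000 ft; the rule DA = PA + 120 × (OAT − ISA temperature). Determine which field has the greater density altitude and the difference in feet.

Site P by 3900 ft

Site P: ISA temp = 8°C, deviation +14°C, DA = 3500 + 120 × 14 = 5180 ft.
Site Q: ISA temp = 11°C, deviation -6°C, DA = 2000 + 120 × (-6) = 1280 ft.
Site P is higher by 5180 − 1280 = 3900 ft.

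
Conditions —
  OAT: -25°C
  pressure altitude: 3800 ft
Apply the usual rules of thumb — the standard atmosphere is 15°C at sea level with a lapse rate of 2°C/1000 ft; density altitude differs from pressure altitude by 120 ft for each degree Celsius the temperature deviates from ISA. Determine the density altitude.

-88 ft

ISA temperature at 3800 ft = 15 − 2 × (3800/1000) = 7.4°C.
ISA deviation = -25 − 7.4 = -32.4°C.
Density altitude = 3800 + 120 × (-32.4) = 3800 + (-3888) = -88 ft.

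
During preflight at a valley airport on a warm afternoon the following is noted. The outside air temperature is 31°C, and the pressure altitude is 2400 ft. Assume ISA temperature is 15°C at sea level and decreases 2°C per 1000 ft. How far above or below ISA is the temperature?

ISA+20.8°C

ISA temperature at 2400 ft = 15 − 2 × (2400/1000) = 10.2°C.
Deviation = OAT − ISA = 31 − 10.2 = +20.8°C.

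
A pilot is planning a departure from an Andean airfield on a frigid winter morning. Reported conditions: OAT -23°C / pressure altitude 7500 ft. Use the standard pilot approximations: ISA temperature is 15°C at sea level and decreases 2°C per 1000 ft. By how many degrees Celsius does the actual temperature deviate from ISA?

ISA temperature at 7500 ft = 15 − 2 × (7500/1000) = 0°C.
Deviation = OAT − ISA = -23 − 0 = -23°C.

ISA-23°C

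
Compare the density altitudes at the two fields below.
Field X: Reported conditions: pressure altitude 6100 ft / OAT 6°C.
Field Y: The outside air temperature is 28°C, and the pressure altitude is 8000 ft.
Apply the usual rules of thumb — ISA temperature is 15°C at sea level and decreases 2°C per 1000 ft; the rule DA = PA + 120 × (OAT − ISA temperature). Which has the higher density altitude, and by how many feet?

Field X: ISA temp = 2.8°C, deviation +3.2°C, DA = 6100 + 120 × 3.2 = 6484 ft.
Field Y: ISA temp = -1°C, deviation +29°C, DA = 8000 + 120 × 29 = 11480 ft.
Field Y is higher by 11480 − 6484 = 4996 ft.

Field Y by 4996 ft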